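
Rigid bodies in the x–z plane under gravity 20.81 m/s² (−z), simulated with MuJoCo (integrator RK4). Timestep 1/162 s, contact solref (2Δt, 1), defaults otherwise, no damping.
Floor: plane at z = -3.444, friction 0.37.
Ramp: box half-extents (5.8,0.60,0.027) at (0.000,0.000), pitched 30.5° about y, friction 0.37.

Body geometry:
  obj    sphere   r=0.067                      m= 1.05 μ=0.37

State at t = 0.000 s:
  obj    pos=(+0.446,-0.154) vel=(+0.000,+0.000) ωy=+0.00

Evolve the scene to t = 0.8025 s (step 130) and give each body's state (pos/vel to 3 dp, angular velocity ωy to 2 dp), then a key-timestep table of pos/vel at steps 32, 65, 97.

State at t = 0.8025 s:
  obj    pos=(+2.539,-1.387) vel=(+5.216,-3.073) ωy=+90.34

Key-timestep trajectory:
   step    t(s)  obj.x    obj.z    obj.vx   obj.vz 
     32  0.1975   +0.573  -0.228  +1.284  -0.757
     65  0.4012   +0.970  -0.462  +2.608  -1.536
     97  0.5988   +1.612  -0.840  +3.892  -2.293


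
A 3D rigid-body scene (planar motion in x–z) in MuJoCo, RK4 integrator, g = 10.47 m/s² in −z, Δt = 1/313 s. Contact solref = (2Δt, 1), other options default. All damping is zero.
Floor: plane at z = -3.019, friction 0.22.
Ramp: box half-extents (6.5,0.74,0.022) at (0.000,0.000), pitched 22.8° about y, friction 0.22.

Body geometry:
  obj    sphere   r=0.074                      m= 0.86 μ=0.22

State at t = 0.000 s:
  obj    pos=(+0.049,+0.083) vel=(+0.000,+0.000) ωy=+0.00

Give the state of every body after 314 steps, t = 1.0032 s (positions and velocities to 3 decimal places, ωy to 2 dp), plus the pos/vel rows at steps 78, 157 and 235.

State at t = 1.0032 s:
  obj    pos=(+1.394,-0.482) vel=(+2.680,-1.127) ωy=+39.28

Key-timestep trajectory:
   step    t(s)  obj.x    obj.z    obj.vx   obj.vz 
     78  0.2492   +0.132  +0.049  +0.666  -0.280
    157  0.5016   +0.385  -0.058  +1.340  -0.563
    235  0.7508   +0.802  -0.233  +2.006  -0.843


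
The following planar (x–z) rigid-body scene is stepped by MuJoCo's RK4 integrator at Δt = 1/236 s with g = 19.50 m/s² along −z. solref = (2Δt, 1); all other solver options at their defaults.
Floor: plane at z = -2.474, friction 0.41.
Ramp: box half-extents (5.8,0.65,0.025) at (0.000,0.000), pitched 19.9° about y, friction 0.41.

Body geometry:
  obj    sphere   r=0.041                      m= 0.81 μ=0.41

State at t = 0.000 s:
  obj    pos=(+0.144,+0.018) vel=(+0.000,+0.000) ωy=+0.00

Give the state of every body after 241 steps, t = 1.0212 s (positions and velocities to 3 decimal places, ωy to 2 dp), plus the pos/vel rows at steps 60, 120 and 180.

State at t = 1.0212 s:
  obj    pos=(+2.468,-0.823) vel=(+4.552,-1.648) ωy=+118.08

Key-timestep trajectory:
   step    t(s)  obj.x    obj.z    obj.vx   obj.vz 
     60  0.2542   +0.288  -0.034  +1.134  -0.410
    120  0.5085   +0.720  -0.191  +2.267  -0.821
    180  0.7627   +1.441  -0.451  +3.400  -1.231


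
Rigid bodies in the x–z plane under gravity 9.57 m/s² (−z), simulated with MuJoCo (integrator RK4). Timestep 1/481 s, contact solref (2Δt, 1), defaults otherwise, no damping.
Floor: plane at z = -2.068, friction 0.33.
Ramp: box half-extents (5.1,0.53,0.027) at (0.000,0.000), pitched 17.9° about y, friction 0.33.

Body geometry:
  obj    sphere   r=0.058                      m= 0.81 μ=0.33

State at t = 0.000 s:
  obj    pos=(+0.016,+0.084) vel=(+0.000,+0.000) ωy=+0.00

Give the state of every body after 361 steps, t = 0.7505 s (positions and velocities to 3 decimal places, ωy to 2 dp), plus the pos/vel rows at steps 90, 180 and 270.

State at t = 0.7505 s:
  obj    pos=(+0.579,-0.098) vel=(+1.501,-0.485) ωy=+27.18

Key-timestep trajectory:
   step    t(s)  obj.x    obj.z    obj.vx   obj.vz 
     90  0.1871   +0.051  +0.073  +0.374  -0.121
    180  0.3742   +0.156  +0.039  +0.748  -0.242
    270  0.5613   +0.331  -0.018  +1.122  -0.362


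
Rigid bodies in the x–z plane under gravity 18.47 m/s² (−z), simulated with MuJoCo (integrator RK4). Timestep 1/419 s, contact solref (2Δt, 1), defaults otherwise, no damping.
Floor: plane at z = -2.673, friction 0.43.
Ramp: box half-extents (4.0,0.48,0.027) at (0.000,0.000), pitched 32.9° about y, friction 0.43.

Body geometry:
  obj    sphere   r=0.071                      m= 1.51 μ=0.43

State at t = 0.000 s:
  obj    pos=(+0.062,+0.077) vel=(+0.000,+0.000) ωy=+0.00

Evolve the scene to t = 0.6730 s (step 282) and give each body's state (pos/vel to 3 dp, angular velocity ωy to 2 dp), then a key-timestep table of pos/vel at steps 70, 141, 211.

State at t = 0.6730 s:
  obj    pos=(+1.425,-0.805) vel=(+4.050,-2.620) ωy=+67.92

Key-timestep trajectory:
   step    t(s)  obj.x    obj.z    obj.vx   obj.vz 
     70  0.1671   +0.146  +0.022  +1.005  -0.650
    141  0.3365   +0.403  -0.144  +2.025  -1.310
    211  0.5036   +0.825  -0.417  +3.030  -1.960


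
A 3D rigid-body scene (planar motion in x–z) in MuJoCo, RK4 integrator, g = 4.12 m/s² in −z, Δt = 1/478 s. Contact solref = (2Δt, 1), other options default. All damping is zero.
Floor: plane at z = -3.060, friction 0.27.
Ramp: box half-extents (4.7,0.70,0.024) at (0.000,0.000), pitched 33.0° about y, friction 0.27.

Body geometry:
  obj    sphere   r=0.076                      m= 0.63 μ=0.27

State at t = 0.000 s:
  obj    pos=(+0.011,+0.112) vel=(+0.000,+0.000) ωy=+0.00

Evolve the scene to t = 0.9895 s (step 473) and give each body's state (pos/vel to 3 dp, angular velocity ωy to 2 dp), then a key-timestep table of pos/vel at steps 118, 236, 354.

State at t = 0.9895 s:
  obj    pos=(+0.669,-0.315) vel=(+1.330,-0.864) ωy=+20.87

Key-timestep trajectory:
   step    t(s)  obj.x    obj.z    obj.vx   obj.vz 
    118  0.2469   +0.052  +0.085  +0.332  -0.216
    236  0.4937   +0.175  +0.006  +0.664  -0.431
    354  0.7406   +0.380  -0.127  +0.996  -0.647


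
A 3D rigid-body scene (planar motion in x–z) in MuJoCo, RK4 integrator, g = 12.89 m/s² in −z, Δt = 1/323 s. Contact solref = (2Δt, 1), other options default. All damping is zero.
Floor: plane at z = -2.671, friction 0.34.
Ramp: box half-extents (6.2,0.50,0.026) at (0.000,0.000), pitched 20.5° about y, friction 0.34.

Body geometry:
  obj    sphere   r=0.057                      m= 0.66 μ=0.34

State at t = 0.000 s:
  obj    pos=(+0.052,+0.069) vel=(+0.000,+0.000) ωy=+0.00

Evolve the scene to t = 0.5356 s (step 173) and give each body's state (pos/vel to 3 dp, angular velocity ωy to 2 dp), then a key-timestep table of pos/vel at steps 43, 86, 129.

State at t = 0.5356 s:
  obj    pos=(+0.485,-0.093) vel=(+1.618,-0.605) ωy=+30.29

Key-timestep trajectory:
   step    t(s)  obj.x    obj.z    obj.vx   obj.vz 
     43  0.1331   +0.079  +0.059  +0.402  -0.150
     86  0.2663   +0.159  +0.029  +0.804  -0.301
    129  0.3994   +0.293  -0.021  +1.206  -0.451


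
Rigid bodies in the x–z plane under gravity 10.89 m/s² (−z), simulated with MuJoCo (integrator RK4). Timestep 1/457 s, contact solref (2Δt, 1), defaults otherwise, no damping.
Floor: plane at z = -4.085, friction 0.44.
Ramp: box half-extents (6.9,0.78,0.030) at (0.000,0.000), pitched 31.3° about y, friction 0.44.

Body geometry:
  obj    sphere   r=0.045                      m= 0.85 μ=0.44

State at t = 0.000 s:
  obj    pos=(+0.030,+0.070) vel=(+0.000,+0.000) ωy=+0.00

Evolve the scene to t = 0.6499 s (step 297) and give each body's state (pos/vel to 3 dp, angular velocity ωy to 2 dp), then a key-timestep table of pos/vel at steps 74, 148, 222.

State at t = 0.6499 s:
  obj    pos=(+0.759,-0.374) vel=(+2.244,-1.364) ωy=+58.35

Key-timestep trajectory:
   step    t(s)  obj.x    obj.z    obj.vx   obj.vz 
     74  0.1619   +0.075  +0.042  +0.559  -0.340
    148  0.3239   +0.211  -0.041  +1.118  -0.680
    222  0.4858   +0.437  -0.178  +1.677  -1.020


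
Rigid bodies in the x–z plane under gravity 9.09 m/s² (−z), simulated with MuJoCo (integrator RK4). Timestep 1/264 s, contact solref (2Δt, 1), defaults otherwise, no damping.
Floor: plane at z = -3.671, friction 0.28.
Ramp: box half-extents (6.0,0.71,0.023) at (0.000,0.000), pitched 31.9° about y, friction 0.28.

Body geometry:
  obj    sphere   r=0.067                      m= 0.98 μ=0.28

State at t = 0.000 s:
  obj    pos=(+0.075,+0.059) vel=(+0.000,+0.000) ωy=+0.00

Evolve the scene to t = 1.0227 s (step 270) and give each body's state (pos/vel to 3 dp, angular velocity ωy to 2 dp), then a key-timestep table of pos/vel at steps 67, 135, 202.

State at t = 1.0227 s:
  obj    pos=(+1.599,-0.889) vel=(+2.979,-1.854) ωy=+52.36

Key-timestep trajectory:
   step    t(s)  obj.x    obj.z    obj.vx   obj.vz 
     67  0.2538   +0.169  +0.001  +0.739  -0.460
    135  0.5114   +0.456  -0.178  +1.490  -0.927
    202  0.7652   +0.928  -0.472  +2.229  -1.387


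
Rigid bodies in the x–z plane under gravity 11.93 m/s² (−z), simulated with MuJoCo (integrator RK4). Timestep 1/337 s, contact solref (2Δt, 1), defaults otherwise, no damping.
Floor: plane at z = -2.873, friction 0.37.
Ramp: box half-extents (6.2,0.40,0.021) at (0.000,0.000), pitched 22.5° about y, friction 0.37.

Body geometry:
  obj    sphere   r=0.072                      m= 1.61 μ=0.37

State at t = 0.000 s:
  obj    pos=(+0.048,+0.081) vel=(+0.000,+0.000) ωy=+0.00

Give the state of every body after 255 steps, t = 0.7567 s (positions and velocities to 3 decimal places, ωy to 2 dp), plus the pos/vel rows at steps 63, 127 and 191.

State at t = 0.7567 s:
  obj    pos=(+0.911,-0.276) vel=(+2.280,-0.944) ωy=+34.27

Key-timestep trajectory:
   step    t(s)  obj.x    obj.z    obj.vx   obj.vz 
     63  0.1869   +0.101  +0.059  +0.563  -0.233
    127  0.3769   +0.262  -0.008  +1.135  -0.470
    191  0.5668   +0.532  -0.120  +1.708  -0.707


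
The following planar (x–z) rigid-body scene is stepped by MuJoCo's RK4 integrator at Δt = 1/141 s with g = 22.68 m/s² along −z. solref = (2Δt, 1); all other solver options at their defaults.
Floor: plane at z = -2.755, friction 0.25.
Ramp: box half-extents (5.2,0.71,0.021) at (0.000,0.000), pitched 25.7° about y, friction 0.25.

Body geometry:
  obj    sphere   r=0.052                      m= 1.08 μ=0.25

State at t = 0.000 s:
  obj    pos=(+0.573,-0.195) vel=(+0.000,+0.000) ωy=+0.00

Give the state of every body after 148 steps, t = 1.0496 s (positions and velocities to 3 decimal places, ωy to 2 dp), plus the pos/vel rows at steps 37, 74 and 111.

State at t = 1.0496 s:
  obj    pos=(+4.061,-1.873) vel=(+6.645,-3.198) ωy=+141.78

Key-timestep trajectory:
   step    t(s)  obj.x    obj.z    obj.vx   obj.vz 
     37  0.2624   +0.791  -0.300  +1.662  -0.800
     74  0.5248   +1.445  -0.614  +3.323  -1.599
    111  0.7872   +2.535  -1.139  +4.984  -2.398


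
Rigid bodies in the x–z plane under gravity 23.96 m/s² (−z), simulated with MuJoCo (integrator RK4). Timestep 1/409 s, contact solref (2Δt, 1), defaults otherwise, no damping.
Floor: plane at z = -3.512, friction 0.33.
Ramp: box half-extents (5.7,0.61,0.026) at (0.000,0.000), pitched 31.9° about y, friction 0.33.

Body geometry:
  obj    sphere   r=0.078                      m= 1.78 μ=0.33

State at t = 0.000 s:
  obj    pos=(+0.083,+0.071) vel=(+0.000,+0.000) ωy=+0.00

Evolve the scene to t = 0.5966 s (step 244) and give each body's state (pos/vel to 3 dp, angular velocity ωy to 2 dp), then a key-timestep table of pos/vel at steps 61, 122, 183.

State at t = 0.5966 s:
  obj    pos=(+1.449,-0.780) vel=(+4.581,-2.851) ωy=+69.16

Key-timestep trajectory:
   step    t(s)  obj.x    obj.z    obj.vx   obj.vz 
     61  0.1491   +0.168  +0.018  +1.145  -0.713
    122  0.2983   +0.425  -0.142  +2.290  -1.426
    183  0.4474   +0.852  -0.408  +3.436  -2.138


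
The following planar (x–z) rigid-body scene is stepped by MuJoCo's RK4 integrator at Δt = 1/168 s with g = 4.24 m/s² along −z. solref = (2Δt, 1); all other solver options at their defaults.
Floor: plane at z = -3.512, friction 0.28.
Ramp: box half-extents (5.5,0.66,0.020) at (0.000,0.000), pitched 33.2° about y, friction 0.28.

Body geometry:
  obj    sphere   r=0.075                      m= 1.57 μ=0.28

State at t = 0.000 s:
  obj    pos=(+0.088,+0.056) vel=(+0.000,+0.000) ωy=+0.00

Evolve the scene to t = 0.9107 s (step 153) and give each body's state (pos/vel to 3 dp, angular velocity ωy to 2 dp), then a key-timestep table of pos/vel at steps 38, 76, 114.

State at t = 0.9107 s:
  obj    pos=(+0.664,-0.321) vel=(+1.264,-0.827) ωy=+20.13

Key-timestep trajectory:
   step    t(s)  obj.x    obj.z    obj.vx   obj.vz 
     38  0.2262   +0.124  +0.033  +0.314  -0.205
     76  0.4524   +0.230  -0.037  +0.628  -0.411
    114  0.6786   +0.408  -0.153  +0.942  -0.616


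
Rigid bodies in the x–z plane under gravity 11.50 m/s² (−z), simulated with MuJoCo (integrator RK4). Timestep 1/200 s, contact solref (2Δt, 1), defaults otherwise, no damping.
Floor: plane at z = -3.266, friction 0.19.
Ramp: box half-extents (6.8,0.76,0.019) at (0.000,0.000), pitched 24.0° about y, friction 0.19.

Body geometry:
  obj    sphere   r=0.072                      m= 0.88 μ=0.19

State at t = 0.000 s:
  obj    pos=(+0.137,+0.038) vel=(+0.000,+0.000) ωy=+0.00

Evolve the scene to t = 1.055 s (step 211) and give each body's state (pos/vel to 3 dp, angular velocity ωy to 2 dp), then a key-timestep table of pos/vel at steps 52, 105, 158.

State at t = 1.055 s:
  obj    pos=(+1.836,-0.718) vel=(+3.220,-1.434) ωy=+48.94

Key-timestep trajectory:
   step    t(s)  obj.x    obj.z    obj.vx   obj.vz 
     52  0.2600   +0.240  -0.007  +0.794  -0.353
    105  0.5250   +0.558  -0.149  +1.603  -0.714
    158  0.7900   +1.090  -0.386  +2.411  -1.074


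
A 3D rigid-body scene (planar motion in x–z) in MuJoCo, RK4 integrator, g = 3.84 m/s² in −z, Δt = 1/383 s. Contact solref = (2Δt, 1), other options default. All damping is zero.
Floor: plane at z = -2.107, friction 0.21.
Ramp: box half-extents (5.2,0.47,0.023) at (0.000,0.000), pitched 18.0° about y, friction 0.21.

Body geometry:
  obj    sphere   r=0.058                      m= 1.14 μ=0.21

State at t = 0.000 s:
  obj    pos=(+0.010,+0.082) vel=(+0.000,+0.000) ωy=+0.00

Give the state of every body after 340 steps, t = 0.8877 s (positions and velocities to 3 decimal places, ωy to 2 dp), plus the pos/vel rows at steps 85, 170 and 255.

State at t = 0.8877 s:
  obj    pos=(+0.328,-0.021) vel=(+0.716,-0.233) ωy=+12.97

Key-timestep trajectory:
   step    t(s)  obj.x    obj.z    obj.vx   obj.vz 
     85  0.2219   +0.030  +0.075  +0.179  -0.058
    170  0.4439   +0.089  +0.056  +0.358  -0.116
    255  0.6658   +0.189  +0.024  +0.537  -0.174


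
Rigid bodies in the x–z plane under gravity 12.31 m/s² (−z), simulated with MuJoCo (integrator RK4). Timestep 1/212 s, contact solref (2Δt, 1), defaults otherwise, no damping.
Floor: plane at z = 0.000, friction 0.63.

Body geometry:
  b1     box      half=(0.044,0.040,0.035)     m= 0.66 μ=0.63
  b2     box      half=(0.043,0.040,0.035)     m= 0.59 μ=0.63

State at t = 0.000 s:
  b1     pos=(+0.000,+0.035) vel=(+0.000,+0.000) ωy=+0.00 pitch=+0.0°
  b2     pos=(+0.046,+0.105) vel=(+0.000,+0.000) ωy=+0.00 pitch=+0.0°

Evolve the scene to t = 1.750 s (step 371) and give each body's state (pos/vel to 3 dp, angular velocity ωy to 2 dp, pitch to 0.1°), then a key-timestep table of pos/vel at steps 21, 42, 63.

State at t = 1.750 s:
  b1     pos=(+0.000,+0.035) vel=(+0.000,+0.000) ωy=+0.00 pitch=+0.0°
  b2     pos=(+0.089,+0.043) vel=(+0.000,+0.000) ωy=+0.00 pitch=+90.0°

Key-timestep trajectory:
   step    t(s)  b1.x    b1.z    b1.vx   b1.vz   b2.x    b2.z    b2.vx   b2.vz 
     21  0.0991   +0.000  +0.035  +0.000  +0.000   +0.048  +0.105  +0.050  -0.006
     42  0.1981   +0.000  +0.035  +0.000  +0.000   +0.059  +0.102  +0.190  -0.102
     63  0.2972   +0.000  +0.035  +0.000  +0.000   +0.085  +0.063  +0.289  -0.897


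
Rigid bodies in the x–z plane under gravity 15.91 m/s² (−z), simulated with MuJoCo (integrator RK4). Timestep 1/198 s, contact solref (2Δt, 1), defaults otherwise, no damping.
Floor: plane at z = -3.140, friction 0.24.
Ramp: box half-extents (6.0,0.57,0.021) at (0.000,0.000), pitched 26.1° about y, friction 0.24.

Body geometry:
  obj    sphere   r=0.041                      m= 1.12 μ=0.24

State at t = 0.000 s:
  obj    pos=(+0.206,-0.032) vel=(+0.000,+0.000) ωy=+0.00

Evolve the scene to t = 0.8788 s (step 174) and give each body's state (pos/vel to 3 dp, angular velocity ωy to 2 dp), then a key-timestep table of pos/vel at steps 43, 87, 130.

State at t = 0.8788 s:
  obj    pos=(+1.940,-0.881) vel=(+3.946,-1.933) ωy=+107.14

Key-timestep trajectory:
   step    t(s)  obj.x    obj.z    obj.vx   obj.vz 
     43  0.2172   +0.312  -0.084  +0.975  -0.478
     87  0.4394   +0.640  -0.244  +1.973  -0.967
    130  0.6566   +1.174  -0.506  +2.948  -1.444


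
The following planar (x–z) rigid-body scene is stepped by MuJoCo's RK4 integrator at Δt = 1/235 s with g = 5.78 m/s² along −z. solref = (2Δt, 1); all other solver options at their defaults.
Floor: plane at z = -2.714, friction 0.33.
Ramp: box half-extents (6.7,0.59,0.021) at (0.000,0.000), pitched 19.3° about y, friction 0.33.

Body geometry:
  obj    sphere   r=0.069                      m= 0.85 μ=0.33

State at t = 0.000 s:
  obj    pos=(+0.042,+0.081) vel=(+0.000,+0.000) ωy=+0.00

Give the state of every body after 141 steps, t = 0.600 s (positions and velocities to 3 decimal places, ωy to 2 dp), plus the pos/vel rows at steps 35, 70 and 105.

State at t = 0.600 s:
  obj    pos=(+0.274,-0.001) vel=(+0.773,-0.271) ωy=+11.86

Key-timestep trajectory:
   step    t(s)  obj.x    obj.z    obj.vx   obj.vz 
     35  0.1489   +0.056  +0.076  +0.192  -0.067
     70  0.2979   +0.099  +0.061  +0.384  -0.134
    105  0.4468   +0.171  +0.036  +0.575  -0.202


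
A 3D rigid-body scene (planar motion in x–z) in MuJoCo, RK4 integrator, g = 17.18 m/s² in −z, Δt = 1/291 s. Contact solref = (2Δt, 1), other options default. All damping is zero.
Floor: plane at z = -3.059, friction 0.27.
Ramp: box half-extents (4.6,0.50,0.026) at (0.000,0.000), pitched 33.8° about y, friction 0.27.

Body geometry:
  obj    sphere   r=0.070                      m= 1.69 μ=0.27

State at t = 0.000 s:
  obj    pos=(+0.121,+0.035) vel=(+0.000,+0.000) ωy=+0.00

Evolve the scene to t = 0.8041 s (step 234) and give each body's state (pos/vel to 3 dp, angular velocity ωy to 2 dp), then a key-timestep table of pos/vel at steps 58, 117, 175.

State at t = 0.8041 s:
  obj    pos=(+1.955,-1.193) vel=(+4.562,-3.054) ωy=+78.40

Key-timestep trajectory:
   step    t(s)  obj.x    obj.z    obj.vx   obj.vz 
     58  0.1993   +0.234  -0.041  +1.131  -0.757
    117  0.4021   +0.580  -0.272  +2.281  -1.527
    175  0.6014   +1.147  -0.652  +3.412  -2.284


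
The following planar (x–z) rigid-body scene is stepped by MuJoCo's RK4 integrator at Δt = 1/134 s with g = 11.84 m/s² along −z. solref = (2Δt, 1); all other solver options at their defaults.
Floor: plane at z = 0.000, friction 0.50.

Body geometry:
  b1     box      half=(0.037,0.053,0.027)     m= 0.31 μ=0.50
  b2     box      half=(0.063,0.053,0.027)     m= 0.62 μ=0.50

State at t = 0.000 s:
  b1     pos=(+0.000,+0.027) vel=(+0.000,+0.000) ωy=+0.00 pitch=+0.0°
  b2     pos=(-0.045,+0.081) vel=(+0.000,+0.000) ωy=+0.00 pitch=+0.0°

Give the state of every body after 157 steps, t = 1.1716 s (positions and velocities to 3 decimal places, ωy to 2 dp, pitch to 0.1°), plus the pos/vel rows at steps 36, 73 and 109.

State at t = 1.1716 s:
  b1     pos=(+0.000,+0.027) vel=(+0.000,+0.000) ωy=+0.00 pitch=+0.0°
  b2     pos=(-0.109,+0.063) vel=(+0.000,+0.000) ωy=+0.00 pitch=-90.0°

Key-timestep trajectory:
   step    t(s)  b1.x    b1.z    b1.vx   b1.vz   b2.x    b2.z    b2.vx   b2.vz 
     36  0.2687   +0.000  +0.027  +0.000  +0.000   -0.079  +0.068  -0.123  +0.013
     73  0.5448   +0.000  +0.027  +0.000  +0.000   -0.122  +0.067  -0.030  +0.008
    109  0.8134   +0.000  +0.027  +0.000  +0.000   -0.109  +0.063  -0.173  -0.061


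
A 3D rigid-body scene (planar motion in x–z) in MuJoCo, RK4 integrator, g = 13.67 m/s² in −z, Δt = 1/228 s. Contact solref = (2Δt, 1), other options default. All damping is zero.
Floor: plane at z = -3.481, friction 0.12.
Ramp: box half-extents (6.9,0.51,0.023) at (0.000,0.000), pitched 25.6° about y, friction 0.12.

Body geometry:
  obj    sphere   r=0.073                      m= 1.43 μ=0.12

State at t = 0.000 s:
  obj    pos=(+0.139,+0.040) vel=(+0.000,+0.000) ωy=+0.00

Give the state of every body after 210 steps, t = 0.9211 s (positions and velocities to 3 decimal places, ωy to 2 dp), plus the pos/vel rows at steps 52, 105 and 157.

State at t = 0.9211 s:
  obj    pos=(+1.833,-0.772) vel=(+3.679,-1.756) ωy=+46.67

Key-timestep trajectory:
   step    t(s)  obj.x    obj.z    obj.vx   obj.vz 
     52  0.2281   +0.243  -0.010  +0.906  -0.449
    105  0.4605   +0.562  -0.163  +1.841  -0.874
    157  0.6886   +1.086  -0.414  +2.749  -1.317


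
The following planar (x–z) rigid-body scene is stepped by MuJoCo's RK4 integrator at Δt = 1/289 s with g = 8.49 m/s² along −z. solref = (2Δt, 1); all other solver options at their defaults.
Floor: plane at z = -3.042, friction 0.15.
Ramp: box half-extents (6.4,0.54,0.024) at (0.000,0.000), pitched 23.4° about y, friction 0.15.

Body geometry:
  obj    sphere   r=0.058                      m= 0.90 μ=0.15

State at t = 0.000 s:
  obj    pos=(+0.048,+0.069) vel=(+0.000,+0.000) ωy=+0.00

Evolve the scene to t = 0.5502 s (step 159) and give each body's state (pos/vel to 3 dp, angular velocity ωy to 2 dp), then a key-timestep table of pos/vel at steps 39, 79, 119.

State at t = 0.5502 s:
  obj    pos=(+0.383,-0.076) vel=(+1.216,-0.526) ωy=+22.84

Key-timestep trajectory:
   step    t(s)  obj.x    obj.z    obj.vx   obj.vz 
     39  0.1349   +0.068  +0.060  +0.298  -0.129
     79  0.2734   +0.131  +0.033  +0.604  -0.262
    119  0.4118   +0.235  -0.012  +0.910  -0.394


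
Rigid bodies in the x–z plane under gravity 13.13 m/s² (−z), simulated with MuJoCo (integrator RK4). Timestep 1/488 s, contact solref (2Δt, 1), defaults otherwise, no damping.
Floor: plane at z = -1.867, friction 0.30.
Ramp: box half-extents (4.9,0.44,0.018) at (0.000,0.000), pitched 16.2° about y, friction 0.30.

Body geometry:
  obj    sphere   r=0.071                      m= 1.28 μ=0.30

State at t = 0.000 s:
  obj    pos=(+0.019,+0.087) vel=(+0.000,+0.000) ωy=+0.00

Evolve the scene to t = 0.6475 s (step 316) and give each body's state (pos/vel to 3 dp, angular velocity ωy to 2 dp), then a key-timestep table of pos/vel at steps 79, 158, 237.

State at t = 0.6475 s:
  obj    pos=(+0.546,-0.066) vel=(+1.627,-0.473) ωy=+23.86

Key-timestep trajectory:
   step    t(s)  obj.x    obj.z    obj.vx   obj.vz 
     79  0.1619   +0.052  +0.078  +0.407  -0.118
    158  0.3238   +0.151  +0.049  +0.814  -0.236
    237  0.4857   +0.315  +0.001  +1.220  -0.355


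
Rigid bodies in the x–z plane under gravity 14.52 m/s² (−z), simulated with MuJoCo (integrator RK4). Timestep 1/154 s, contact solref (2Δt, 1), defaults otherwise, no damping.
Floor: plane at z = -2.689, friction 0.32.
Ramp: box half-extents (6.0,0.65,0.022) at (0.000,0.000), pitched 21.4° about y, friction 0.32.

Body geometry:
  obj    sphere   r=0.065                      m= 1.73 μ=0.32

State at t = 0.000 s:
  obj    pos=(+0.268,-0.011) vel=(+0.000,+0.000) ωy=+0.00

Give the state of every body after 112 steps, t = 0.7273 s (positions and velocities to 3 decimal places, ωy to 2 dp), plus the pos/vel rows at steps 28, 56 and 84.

State at t = 0.7273 s:
  obj    pos=(+1.200,-0.377) vel=(+2.562,-1.004) ωy=+42.33

Key-timestep trajectory:
   step    t(s)  obj.x    obj.z    obj.vx   obj.vz 
     28  0.1818   +0.326  -0.034  +0.641  -0.251
     56  0.3636   +0.501  -0.103  +1.281  -0.502
     84  0.5455   +0.792  -0.217  +1.922  -0.753


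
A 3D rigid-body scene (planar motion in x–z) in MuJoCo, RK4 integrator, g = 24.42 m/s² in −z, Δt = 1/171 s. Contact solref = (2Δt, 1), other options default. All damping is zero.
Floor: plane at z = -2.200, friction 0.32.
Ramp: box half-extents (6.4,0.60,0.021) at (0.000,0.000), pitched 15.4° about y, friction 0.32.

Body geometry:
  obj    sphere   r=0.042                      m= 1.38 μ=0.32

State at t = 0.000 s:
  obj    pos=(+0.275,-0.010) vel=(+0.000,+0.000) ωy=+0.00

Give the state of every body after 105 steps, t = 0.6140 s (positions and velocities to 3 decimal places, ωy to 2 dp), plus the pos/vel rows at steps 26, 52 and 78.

State at t = 0.6140 s:
  obj    pos=(+1.117,-0.242) vel=(+2.742,-0.755) ωy=+67.70

Key-timestep trajectory:
   step    t(s)  obj.x    obj.z    obj.vx   obj.vz 
     26  0.1520   +0.327  -0.025  +0.679  -0.187
     52  0.3041   +0.481  -0.067  +1.358  -0.374
     78  0.4561   +0.740  -0.138  +2.037  -0.561


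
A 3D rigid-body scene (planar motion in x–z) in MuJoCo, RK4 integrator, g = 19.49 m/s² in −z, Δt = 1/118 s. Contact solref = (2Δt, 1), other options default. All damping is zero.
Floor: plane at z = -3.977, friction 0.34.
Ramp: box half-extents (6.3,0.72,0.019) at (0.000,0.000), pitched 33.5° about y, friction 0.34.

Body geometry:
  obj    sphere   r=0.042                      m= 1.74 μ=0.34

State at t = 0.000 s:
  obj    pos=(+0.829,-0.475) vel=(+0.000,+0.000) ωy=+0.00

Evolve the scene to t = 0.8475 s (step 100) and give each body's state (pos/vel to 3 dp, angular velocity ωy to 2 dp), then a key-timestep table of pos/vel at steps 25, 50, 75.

State at t = 0.8475 s:
  obj    pos=(+3.129,-1.998) vel=(+5.429,-3.593) ωy=+154.98

Key-timestep trajectory:
   step    t(s)  obj.x    obj.z    obj.vx   obj.vz 
     25  0.2119   +0.973  -0.571  +1.357  -0.898
     50  0.4237   +1.404  -0.856  +2.715  -1.797
     75  0.6356   +2.123  -1.332  +4.072  -2.695


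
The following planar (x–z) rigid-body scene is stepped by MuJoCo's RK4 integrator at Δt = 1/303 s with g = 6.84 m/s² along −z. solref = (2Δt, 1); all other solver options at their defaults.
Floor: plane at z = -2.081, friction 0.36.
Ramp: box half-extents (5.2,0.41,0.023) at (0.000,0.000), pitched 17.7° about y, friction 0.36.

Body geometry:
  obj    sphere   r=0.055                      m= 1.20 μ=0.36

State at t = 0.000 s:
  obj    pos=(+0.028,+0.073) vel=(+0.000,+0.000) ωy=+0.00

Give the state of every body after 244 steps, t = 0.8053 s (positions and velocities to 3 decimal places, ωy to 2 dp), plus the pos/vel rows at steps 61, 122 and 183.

State at t = 0.8053 s:
  obj    pos=(+0.487,-0.074) vel=(+1.140,-0.364) ωy=+21.75

Key-timestep trajectory:
   step    t(s)  obj.x    obj.z    obj.vx   obj.vz 
     61  0.2013   +0.057  +0.064  +0.285  -0.091
    122  0.4026   +0.143  +0.036  +0.570  -0.182
    183  0.6040   +0.286  -0.009  +0.855  -0.273


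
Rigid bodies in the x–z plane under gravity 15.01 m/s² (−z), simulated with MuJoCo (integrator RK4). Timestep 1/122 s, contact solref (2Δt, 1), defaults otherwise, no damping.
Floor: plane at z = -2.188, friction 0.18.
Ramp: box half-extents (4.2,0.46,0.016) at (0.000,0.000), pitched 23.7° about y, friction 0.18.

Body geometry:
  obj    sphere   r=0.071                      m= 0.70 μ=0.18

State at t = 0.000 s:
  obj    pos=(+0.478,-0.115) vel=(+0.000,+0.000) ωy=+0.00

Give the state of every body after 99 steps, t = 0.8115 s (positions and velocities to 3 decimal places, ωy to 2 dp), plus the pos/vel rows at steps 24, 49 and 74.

State at t = 0.8115 s:
  obj    pos=(+1.778,-0.685) vel=(+3.203,-1.406) ωy=+49.23

Key-timestep trajectory:
   step    t(s)  obj.x    obj.z    obj.vx   obj.vz 
     24  0.1967   +0.555  -0.148  +0.777  -0.341
     49  0.4016   +0.797  -0.255  +1.585  -0.696
     74  0.6066   +1.204  -0.434  +2.394  -1.051


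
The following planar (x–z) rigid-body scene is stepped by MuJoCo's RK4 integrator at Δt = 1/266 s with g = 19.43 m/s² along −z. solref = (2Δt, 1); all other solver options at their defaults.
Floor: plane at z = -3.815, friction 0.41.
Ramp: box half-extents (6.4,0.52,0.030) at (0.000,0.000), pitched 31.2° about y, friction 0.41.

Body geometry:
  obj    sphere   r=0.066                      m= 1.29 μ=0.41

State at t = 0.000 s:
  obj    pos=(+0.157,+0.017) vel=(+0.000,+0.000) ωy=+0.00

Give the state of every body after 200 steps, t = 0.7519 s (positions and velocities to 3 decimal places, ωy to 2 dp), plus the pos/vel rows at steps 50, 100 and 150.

State at t = 0.7519 s:
  obj    pos=(+1.895,-1.036) vel=(+4.624,-2.800) ωy=+81.89

Key-timestep trajectory:
   step    t(s)  obj.x    obj.z    obj.vx   obj.vz 
     50  0.1880   +0.266  -0.049  +1.156  -0.700
    100  0.3759   +0.592  -0.246  +2.312  -1.400
    150  0.5639   +1.135  -0.575  +3.468  -2.100


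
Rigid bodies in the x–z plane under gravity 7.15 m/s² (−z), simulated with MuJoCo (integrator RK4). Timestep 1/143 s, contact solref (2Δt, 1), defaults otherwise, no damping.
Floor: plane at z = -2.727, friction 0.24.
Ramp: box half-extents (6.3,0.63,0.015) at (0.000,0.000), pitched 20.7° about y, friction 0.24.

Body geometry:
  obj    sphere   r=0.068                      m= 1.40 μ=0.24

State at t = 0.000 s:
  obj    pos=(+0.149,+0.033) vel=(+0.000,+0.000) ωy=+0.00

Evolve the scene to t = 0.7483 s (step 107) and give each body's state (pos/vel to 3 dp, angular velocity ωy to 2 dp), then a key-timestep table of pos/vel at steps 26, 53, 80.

State at t = 0.7483 s:
  obj    pos=(+0.622,-0.146) vel=(+1.264,-0.477) ωy=+19.86

Key-timestep trajectory:
   step    t(s)  obj.x    obj.z    obj.vx   obj.vz 
     26  0.1818   +0.177  +0.022  +0.307  -0.116
     53  0.3706   +0.265  -0.011  +0.626  -0.237
     80  0.5594   +0.413  -0.067  +0.945  -0.357


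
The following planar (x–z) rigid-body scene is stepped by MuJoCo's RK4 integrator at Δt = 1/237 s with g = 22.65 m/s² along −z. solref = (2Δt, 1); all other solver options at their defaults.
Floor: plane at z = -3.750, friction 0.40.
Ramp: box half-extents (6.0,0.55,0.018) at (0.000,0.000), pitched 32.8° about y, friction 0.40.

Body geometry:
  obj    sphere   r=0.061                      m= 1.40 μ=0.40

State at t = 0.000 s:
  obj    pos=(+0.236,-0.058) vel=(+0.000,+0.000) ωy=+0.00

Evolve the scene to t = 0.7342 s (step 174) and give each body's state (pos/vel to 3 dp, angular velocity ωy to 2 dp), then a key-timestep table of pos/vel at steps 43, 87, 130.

State at t = 0.7342 s:
  obj    pos=(+2.222,-1.338) vel=(+5.409,-3.486) ωy=+105.46

Key-timestep trajectory:
   step    t(s)  obj.x    obj.z    obj.vx   obj.vz 
     43  0.1814   +0.357  -0.136  +1.337  -0.862
     87  0.3671   +0.732  -0.378  +2.704  -1.743
    130  0.5485   +1.344  -0.772  +4.041  -2.604


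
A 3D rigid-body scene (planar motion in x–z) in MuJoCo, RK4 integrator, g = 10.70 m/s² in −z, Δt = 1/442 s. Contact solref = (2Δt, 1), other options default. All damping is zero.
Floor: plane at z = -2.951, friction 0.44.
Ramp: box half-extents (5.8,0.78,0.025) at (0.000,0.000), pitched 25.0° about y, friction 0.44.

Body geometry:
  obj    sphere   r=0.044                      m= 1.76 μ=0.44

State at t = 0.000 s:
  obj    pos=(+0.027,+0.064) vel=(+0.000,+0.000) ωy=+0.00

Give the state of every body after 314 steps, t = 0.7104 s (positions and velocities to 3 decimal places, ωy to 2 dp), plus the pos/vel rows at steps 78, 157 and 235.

State at t = 0.7104 s:
  obj    pos=(+0.766,-0.281) vel=(+2.080,-0.970) ωy=+52.14

Key-timestep trajectory:
   step    t(s)  obj.x    obj.z    obj.vx   obj.vz 
     78  0.1765   +0.072  +0.042  +0.517  -0.241
    157  0.3552   +0.212  -0.023  +1.040  -0.485
    235  0.5317   +0.441  -0.129  +1.556  -0.726


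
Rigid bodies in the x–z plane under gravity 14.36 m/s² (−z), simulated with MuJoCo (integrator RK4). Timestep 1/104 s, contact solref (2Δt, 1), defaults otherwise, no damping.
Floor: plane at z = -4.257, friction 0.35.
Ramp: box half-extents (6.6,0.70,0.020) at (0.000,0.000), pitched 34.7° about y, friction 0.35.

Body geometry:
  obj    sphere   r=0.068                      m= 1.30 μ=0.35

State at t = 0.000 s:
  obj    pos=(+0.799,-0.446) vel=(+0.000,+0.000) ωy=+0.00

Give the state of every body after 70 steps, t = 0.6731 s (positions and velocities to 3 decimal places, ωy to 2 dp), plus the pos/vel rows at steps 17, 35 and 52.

State at t = 0.6731 s:
  obj    pos=(+1.887,-1.199) vel=(+3.231,-2.238) ωy=+57.76

Key-timestep trajectory:
   step    t(s)  obj.x    obj.z    obj.vx   obj.vz 
     17  0.1635   +0.863  -0.491  +0.785  -0.544
     35  0.3365   +1.071  -0.635  +1.616  -1.119
     52  0.5000   +1.399  -0.862  +2.401  -1.662


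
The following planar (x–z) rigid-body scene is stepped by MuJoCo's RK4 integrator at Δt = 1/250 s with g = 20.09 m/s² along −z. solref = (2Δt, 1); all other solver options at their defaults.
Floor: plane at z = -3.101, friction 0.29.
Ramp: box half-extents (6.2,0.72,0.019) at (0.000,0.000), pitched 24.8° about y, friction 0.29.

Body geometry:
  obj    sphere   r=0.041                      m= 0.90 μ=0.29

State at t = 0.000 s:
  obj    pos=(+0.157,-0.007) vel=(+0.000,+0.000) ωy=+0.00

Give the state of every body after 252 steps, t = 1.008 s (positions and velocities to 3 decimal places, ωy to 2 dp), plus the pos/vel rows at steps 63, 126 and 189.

State at t = 1.008 s:
  obj    pos=(+2.933,-1.289) vel=(+5.508,-2.545) ωy=+147.96

Key-timestep trajectory:
   step    t(s)  obj.x    obj.z    obj.vx   obj.vz 
     63  0.2520   +0.331  -0.087  +1.377  -0.636
    126  0.5040   +0.851  -0.327  +2.754  -1.272
    189  0.7560   +1.719  -0.728  +4.131  -1.909


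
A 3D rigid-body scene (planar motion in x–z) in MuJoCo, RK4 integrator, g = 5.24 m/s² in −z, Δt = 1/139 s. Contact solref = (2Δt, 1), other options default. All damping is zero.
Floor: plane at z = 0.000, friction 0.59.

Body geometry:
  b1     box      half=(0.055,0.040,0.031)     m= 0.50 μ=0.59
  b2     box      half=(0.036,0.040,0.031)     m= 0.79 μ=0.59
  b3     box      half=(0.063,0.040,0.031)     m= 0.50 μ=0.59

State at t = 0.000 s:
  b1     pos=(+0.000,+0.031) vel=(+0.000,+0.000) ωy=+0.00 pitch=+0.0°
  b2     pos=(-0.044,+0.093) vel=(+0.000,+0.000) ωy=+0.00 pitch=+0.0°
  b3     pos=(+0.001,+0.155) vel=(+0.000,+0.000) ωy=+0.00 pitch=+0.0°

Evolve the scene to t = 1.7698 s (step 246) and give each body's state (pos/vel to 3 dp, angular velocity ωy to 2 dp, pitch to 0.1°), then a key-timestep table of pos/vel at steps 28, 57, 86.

State at t = 1.7698 s:
  b1     pos=(+0.000,+0.031) vel=(+0.000,+0.000) ωy=+0.00 pitch=+0.0°
  b2     pos=(-0.044,+0.093) vel=(+0.000,+0.000) ωy=+0.00 pitch=+0.0°
  b3     pos=(+0.145,+0.031) vel=(+0.000,+0.000) ωy=+0.00 pitch=+180.0°

Key-timestep trajectory:
   step    t(s)  b1.x    b1.z    b1.vx   b1.vz   b2.x    b2.z    b2.vx   b2.vz   b3.x    b3.z    b3.vx   b3.vz 
     28  0.2014   +0.000  +0.031  +0.000  +0.000   -0.044  +0.093  +0.000  +0.000   +0.013  +0.148  +0.125  -0.118
     57  0.4101   +0.000  +0.031  +0.000  +0.000   -0.044  +0.093  +0.000  +0.000   +0.050  +0.130  +0.226  -0.068
     86  0.6187   +0.000  +0.031  +0.000  +0.000   -0.044  +0.093  +0.000  +0.000   +0.114  +0.089  +0.345  -0.540


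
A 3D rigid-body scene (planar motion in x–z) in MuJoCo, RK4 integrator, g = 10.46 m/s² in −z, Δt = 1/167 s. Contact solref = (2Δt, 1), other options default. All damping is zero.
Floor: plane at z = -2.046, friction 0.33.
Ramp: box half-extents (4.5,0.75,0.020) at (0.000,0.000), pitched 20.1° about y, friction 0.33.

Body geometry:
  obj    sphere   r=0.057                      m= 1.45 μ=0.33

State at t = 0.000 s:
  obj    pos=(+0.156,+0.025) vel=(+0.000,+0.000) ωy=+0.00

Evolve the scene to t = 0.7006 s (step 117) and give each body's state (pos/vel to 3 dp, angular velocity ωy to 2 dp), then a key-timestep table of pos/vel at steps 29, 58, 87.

State at t = 0.7006 s:
  obj    pos=(+0.748,-0.192) vel=(+1.689,-0.618) ωy=+31.55

Key-timestep trajectory:
   step    t(s)  obj.x    obj.z    obj.vx   obj.vz 
     29  0.1737   +0.192  +0.012  +0.419  -0.153
     58  0.3473   +0.301  -0.028  +0.838  -0.306
     87  0.5210   +0.483  -0.095  +1.256  -0.460


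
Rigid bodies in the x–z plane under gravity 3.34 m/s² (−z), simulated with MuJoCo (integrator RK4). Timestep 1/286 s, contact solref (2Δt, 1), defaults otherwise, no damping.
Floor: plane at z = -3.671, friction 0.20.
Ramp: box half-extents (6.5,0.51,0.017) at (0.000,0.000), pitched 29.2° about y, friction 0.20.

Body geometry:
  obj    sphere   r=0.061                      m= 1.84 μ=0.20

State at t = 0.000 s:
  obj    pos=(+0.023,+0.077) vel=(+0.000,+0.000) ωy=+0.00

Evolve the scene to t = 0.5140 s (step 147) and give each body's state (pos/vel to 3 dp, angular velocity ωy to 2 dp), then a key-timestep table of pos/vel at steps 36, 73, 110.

State at t = 0.5140 s:
  obj    pos=(+0.157,+0.002) vel=(+0.522,-0.292) ωy=+9.80

Key-timestep trajectory:
   step    t(s)  obj.x    obj.z    obj.vx   obj.vz 
     36  0.1259   +0.031  +0.072  +0.128  -0.072
     73  0.2552   +0.056  +0.058  +0.259  -0.145
    110  0.3846   +0.098  +0.035  +0.391  -0.218


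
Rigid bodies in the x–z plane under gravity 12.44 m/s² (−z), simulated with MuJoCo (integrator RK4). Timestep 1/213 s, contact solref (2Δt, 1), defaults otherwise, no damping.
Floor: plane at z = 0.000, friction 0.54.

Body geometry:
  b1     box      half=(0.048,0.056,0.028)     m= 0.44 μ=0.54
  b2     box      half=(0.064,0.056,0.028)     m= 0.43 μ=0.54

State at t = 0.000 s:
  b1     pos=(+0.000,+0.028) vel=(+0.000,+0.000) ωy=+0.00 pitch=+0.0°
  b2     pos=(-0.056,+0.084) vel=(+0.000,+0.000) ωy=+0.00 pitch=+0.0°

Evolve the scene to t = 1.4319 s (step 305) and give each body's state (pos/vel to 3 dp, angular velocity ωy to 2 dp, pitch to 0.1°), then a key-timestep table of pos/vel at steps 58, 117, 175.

State at t = 1.4319 s:
  b1     pos=(+0.000,+0.028) vel=(+0.000,+0.000) ωy=+0.00 pitch=+0.0°
  b2     pos=(-0.121,+0.064) vel=(+0.000,+0.000) ωy=+0.00 pitch=-90.0°

Key-timestep trajectory:
   step    t(s)  b1.x    b1.z    b1.vx   b1.vz   b2.x    b2.z    b2.vx   b2.vz 
     58  0.2723   +0.000  +0.028  +0.000  +0.000   -0.092  +0.070  -0.142  +0.005
    117  0.5493   +0.000  +0.028  +0.000  +0.000   -0.135  +0.068  +0.034  -0.008
    175  0.8216   +0.000  +0.028  +0.000  +0.000   -0.125  +0.065  -0.053  +0.032


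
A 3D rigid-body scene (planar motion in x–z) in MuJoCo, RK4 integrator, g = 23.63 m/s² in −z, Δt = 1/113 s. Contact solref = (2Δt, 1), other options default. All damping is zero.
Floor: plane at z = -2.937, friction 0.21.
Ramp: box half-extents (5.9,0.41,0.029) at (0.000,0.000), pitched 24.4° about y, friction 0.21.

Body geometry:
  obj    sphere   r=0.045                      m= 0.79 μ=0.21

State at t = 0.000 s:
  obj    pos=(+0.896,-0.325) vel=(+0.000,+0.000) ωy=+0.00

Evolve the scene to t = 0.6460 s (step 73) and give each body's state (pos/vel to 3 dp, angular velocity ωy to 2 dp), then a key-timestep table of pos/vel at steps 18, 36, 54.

State at t = 0.6460 s:
  obj    pos=(+2.221,-0.926) vel=(+4.102,-1.861) ωy=+100.03

Key-timestep trajectory:
   step    t(s)  obj.x    obj.z    obj.vx   obj.vz 
     18  0.1593   +0.977  -0.362  +1.012  -0.459
     36  0.3186   +1.218  -0.471  +2.023  -0.918
     54  0.4779   +1.621  -0.654  +3.034  -1.376


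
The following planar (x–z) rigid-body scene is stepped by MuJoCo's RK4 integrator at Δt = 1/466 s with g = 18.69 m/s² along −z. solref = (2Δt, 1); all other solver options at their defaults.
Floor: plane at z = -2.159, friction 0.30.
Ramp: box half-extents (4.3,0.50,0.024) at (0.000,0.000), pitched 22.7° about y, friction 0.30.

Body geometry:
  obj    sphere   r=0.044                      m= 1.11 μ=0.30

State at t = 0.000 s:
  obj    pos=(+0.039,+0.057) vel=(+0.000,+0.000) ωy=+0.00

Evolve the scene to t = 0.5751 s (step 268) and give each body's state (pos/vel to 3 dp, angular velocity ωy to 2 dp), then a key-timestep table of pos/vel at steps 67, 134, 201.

State at t = 0.5751 s:
  obj    pos=(+0.825,-0.271) vel=(+2.733,-1.143) ωy=+67.33

Key-timestep trajectory:
   step    t(s)  obj.x    obj.z    obj.vx   obj.vz 
     67  0.1438   +0.088  +0.037  +0.683  -0.286
    134  0.2876   +0.236  -0.025  +1.367  -0.572
    201  0.4313   +0.481  -0.128  +2.050  -0.858
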